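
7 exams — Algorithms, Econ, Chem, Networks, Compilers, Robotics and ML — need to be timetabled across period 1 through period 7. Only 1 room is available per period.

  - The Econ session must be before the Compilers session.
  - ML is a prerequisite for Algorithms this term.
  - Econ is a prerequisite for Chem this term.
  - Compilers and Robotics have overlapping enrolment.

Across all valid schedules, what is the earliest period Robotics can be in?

Robotics at period 1 is achievable: Networks=period 7; Compilers=period 6; Robotics=period 1; ML=period 3; Chem=period 5; Econ=period 2; Algorithms=period 4.

period 1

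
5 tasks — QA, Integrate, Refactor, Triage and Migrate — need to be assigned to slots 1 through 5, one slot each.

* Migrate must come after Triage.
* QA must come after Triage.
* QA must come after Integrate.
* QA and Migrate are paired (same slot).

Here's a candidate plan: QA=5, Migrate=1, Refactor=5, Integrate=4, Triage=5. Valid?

QA must come after Triage — violated.
Migrate must come after Triage — violated.
QA and Migrate are paired (same slot) — violated.
QA must come after Integrate — holds.

Invalid. Migrate must come after Triage.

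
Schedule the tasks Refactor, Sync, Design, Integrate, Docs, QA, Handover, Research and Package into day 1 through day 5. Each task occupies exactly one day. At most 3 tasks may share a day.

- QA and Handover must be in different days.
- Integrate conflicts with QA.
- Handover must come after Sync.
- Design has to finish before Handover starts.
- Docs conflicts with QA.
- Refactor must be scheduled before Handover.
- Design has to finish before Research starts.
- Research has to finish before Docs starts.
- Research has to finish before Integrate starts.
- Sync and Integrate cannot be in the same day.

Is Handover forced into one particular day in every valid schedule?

No

Handover can be day 2 (e.g. Sync -> day 1; Integrate -> day 3; Handover -> day 2; Refactor -> day 1; Design -> day 1; Research -> day 2; Package -> day 2; QA -> day 4; Docs -> day 3) or day 3 (e.g. Design in day 1; Sync in day 1; Docs in day 3; Refactor in day 1; Handover in day 3; Integrate in day 3; QA in day 2; Research in day 2; Package in day 2).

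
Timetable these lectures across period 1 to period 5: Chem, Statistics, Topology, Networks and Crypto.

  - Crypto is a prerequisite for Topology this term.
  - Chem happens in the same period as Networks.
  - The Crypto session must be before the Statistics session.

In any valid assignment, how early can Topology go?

Precedence pushes Topology to at least period 2.
Topology at period 2 is achievable: Crypto in period 1, Statistics in period 2, Chem in period 1, Topology in period 2, Networks in period 1.

period 2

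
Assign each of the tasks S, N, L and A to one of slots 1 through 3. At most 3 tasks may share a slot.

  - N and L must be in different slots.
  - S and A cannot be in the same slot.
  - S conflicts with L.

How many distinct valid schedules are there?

Splitting on S: it can be 1 (8), 2 (8), 3 (8). Listing each branch's schedules as (N, L, A):
S=1: (1,2,2) (1,2,3) (1,3,2) (1,3,3) (2,3,2) (2,3,3) (3,2,2) (3,2,3) — 8.
S=2: (1,3,1) (1,3,3) (2,1,1) (2,1,3) (2,3,1) (2,3,3) (3,1,1) (3,1,3) — 8.
S=3: (1,2,1) (1,2,2) (2,1,1) (2,1,2) (3,1,1) (3,1,2) (3,2,1) (3,2,2) — 8.
Summing: 8 + 8 + 8 = 24.

24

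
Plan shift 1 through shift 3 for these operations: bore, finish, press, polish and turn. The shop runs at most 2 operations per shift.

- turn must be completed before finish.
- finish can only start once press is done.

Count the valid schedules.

Splitting on bore: it can be shift 1 (6), shift 2 (7), shift 3 (8). Listing each branch's schedules as (finish, press, polish, turn) by shift number:
bore=shift 1: (3,1,2,2) (3,1,3,2) (3,2,1,2) (3,2,2,1) (3,2,3,1) (3,2,3,2) — 6.
bore=shift 2: (2,1,3,1) (3,1,1,2) (3,1,2,1) (3,1,3,1) (3,1,3,2) (3,2,1,1) (3,2,3,1) — 7.
bore=shift 3: (2,1,2,1) (2,1,3,1) (3,1,1,2) (3,1,2,1) (3,1,2,2) (3,2,1,1) (3,2,1,2) (3,2,2,1) — 8.
Summing: 6 + 7 + 8 = 21.

21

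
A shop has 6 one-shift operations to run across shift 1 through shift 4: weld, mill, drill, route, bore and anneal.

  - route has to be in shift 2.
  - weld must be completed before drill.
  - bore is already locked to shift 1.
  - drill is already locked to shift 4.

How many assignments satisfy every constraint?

48

Splitting on weld: it can be shift 1 (16), shift 2 (16), shift 3 (16). Listing each branch's schedules as (mill, drill, route, bore, anneal) by shift number:
weld=shift 1: (1,4,2,1,1) (1,4,2,1,2) (1,4,2,1,3) (1,4,2,1,4) (2,4,2,1,1) (2,4,2,1,2) (2,4,2,1,3) (2,4,2,1,4) (3,4,2,1,1) (3,4,2,1,2) (3,4,2,1,3) (3,4,2,1,4) (4,4,2,1,1) (4,4,2,1,2) (4,4,2,1,3) (4,4,2,1,4) — 16.
weld=shift 2: (1,4,2,1,1) (1,4,2,1,2) (1,4,2,1,3) (1,4,2,1,4) (2,4,2,1,1) (2,4,2,1,2) (2,4,2,1,3) (2,4,2,1,4) (3,4,2,1,1) (3,4,2,1,2) (3,4,2,1,3) (3,4,2,1,4) (4,4,2,1,1) (4,4,2,1,2) (4,4,2,1,3) (4,4,2,1,4) — 16.
weld=shift 3: (1,4,2,1,1) (1,4,2,1,2) (1,4,2,1,3) (1,4,2,1,4) (2,4,2,1,1) (2,4,2,1,2) (2,4,2,1,3) (2,4,2,1,4) (3,4,2,1,1) (3,4,2,1,2) (3,4,2,1,3) (3,4,2,1,4) (4,4,2,1,1) (4,4,2,1,2) (4,4,2,1,3) (4,4,2,1,4) — 16.
Summing: 16 + 16 + 16 = 48.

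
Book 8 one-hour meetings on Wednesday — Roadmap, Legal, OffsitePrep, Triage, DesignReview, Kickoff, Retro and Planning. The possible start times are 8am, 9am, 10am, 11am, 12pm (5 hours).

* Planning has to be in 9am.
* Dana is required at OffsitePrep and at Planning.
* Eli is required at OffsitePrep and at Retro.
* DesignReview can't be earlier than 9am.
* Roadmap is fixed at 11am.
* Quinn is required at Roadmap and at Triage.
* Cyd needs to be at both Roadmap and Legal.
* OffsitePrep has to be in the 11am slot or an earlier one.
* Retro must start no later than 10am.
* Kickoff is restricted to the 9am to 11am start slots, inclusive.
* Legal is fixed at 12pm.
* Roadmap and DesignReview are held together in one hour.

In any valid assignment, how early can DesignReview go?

11am

DesignReview is available from 9am; DesignReview must be in the same hour as Roadmap, which can't be before 11am, so DesignReview is at least 11am; DesignReview must be in the same hour as Roadmap, which can't be after 11am, so DesignReview is at most 11am.
DesignReview at 11am is achievable: Retro in 8am, Triage in 8am, Legal in 12pm, Roadmap in 11am, Planning in 9am, DesignReview in 11am, OffsitePrep in 10am, Kickoff in 9am.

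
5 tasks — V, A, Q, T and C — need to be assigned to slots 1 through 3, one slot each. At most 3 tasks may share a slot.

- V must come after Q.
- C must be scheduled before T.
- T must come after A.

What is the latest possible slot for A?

2

Downstream work caps A at 2.
A at 2 is achievable: V -> 2; A -> 2; C -> 1; T -> 3; Q -> 1.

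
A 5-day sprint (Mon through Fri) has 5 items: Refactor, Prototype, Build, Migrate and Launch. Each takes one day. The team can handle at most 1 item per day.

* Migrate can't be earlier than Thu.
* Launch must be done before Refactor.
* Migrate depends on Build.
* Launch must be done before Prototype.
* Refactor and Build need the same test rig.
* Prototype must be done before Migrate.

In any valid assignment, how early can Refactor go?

Tue

Precedence pushes Refactor to at least Tue.
Refactor at Tue is achievable: Prototype in Wed; Launch in Mon; Build in Thu; Migrate in Fri; Refactor in Tue.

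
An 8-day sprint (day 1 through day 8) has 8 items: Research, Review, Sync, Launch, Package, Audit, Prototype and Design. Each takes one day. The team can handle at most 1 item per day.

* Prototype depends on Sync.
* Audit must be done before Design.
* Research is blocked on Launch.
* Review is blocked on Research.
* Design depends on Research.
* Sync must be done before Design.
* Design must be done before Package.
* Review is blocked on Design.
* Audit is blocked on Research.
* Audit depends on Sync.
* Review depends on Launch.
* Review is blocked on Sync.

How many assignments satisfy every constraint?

36

Splitting on Research: it can be day 2 (10), day 3 (20), day 4 (6). Listing each branch's schedules as (Review, Sync, Launch, Package, Audit, Prototype, Design) by day number:
Research=day 2: (6,3,1,7,4,8,5) (6,3,1,8,4,7,5) (7,3,1,6,4,8,5) (7,3,1,8,4,5,6) (7,3,1,8,4,6,5) (7,3,1,8,5,4,6) (8,3,1,6,4,7,5) (8,3,1,7,4,5,6) (8,3,1,7,4,6,5) (8,3,1,7,5,4,6) — 10.
Research=day 3: (6,1,2,7,4,8,5) (6,1,2,8,4,7,5) (6,2,1,7,4,8,5) (6,2,1,8,4,7,5) (7,1,2,6,4,8,5) (7,1,2,8,4,5,6) (7,1,2,8,4,6,5) (7,1,2,8,5,4,6) (7,2,1,6,4,8,5) (7,2,1,8,4,5,6) (7,2,1,8,4,6,5) (7,2,1,8,5,4,6) (8,1,2,6,4,7,5) (8,1,2,7,4,5,6) (8,1,2,7,4,6,5) (8,1,2,7,5,4,6) (8,2,1,6,4,7,5) (8,2,1,7,4,5,6) (8,2,1,7,4,6,5) (8,2,1,7,5,4,6) — 20.
Research=day 4: (7,1,2,8,5,3,6) (7,1,3,8,5,2,6) (7,2,1,8,5,3,6) (8,1,2,7,5,3,6) (8,1,3,7,5,2,6) (8,2,1,7,5,3,6) — 6.
Summing: 10 + 20 + 6 = 36.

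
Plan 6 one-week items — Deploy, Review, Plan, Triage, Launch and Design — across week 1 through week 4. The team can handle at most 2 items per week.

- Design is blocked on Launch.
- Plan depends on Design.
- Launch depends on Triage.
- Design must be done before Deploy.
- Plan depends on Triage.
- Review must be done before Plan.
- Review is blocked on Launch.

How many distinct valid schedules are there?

Enumerating: Deploy in week 4, Launch in week 2, Plan in week 4, Triage in week 1, Review in week 3, Design in week 3.

1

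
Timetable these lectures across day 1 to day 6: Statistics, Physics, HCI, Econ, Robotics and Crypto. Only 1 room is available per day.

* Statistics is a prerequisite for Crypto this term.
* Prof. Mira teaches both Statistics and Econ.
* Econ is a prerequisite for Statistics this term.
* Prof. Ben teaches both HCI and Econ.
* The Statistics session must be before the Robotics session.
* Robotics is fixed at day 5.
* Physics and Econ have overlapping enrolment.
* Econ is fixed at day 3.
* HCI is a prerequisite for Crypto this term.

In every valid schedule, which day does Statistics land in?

day 4

Econ is fixed at day 3 and must come before Statistics, so Statistics is at least day 4.
Robotics is fixed at day 5 and must come after Statistics, so Statistics is at most day 4.
So Statistics must be day 4.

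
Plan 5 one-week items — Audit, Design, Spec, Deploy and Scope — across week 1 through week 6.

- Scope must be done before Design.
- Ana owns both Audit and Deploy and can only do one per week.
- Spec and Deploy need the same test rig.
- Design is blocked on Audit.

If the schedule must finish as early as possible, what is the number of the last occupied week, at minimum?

week 2

The precedence chain requires at least 2 distinct weeks.
2 works (last occupied week: week 2): for example Design=week 2; Spec=week 1; Audit=week 1; Deploy=week 2; Scope=week 1.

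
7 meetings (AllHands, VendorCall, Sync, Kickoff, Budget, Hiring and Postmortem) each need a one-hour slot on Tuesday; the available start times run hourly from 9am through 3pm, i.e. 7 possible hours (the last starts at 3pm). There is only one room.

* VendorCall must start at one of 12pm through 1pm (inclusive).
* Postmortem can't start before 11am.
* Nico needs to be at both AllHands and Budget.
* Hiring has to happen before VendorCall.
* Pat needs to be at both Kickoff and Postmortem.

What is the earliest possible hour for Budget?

9am

Budget at 9am is achievable: Kickoff -> 3pm, Budget -> 9am, Hiring -> 10am, VendorCall -> 12pm, Postmortem -> 11am, Sync -> 2pm, AllHands -> 1pm.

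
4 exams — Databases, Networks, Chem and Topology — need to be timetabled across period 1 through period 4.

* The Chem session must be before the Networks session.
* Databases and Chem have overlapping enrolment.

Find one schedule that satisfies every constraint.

Databases in period 2, Chem in period 1, Networks in period 2, Topology in period 1

Checking: Chem(period 1) before Networks(period 2); Databases(period 2) != Chem(period 1).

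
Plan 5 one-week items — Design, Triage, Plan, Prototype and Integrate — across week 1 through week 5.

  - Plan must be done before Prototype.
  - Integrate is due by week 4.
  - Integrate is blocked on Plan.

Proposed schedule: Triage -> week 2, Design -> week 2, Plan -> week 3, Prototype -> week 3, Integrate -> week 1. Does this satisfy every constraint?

No — it violates: Integrate is blocked on Plan

Integrate is blocked on Plan — violated.
Plan must be done before Prototype — violated.
Integrate is due by week 4 — holds.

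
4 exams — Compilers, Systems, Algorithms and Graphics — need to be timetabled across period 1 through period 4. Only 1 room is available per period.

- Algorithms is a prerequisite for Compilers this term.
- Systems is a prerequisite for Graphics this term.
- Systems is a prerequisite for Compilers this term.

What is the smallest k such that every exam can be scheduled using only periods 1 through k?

4

The precedence chain requires at least 2 distinct periods.
With at most 1 per period and 4 exams, at least 4 periods are needed.
4 works (last occupied period: period 4): for example Algorithms=period 2; Systems=period 1; Compilers=period 3; Graphics=period 4.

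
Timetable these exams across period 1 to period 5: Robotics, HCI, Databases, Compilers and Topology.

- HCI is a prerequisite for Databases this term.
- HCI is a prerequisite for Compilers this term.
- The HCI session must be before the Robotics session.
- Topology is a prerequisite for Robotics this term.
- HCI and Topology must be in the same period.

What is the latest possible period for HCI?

Downstream work caps HCI at period 4.
HCI at period 4 is achievable: Databases -> period 5; Robotics -> period 5; HCI -> period 4; Compilers -> period 5; Topology -> period 4.

period 4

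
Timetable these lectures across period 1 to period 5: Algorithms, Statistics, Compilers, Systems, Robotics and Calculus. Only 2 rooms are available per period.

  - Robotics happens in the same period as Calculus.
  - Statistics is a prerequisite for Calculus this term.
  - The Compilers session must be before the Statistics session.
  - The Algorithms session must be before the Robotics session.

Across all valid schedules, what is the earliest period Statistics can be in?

period 2

Precedence pushes Statistics to at least period 2; downstream work caps Statistics at period 4.
Statistics at period 2 is achievable: Systems -> period 2, Calculus -> period 3, Compilers -> period 1, Statistics -> period 2, Algorithms -> period 1, Robotics -> period 3.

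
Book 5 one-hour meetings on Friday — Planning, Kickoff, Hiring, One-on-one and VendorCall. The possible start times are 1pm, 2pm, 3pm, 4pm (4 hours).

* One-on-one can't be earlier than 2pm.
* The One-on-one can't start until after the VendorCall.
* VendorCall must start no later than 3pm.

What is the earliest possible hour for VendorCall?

VendorCall's own window allows nothing later than 3pm.
VendorCall at 1pm is achievable: Planning=1pm; Kickoff=1pm; Hiring=1pm; VendorCall=1pm; One-on-one=2pm.

1pm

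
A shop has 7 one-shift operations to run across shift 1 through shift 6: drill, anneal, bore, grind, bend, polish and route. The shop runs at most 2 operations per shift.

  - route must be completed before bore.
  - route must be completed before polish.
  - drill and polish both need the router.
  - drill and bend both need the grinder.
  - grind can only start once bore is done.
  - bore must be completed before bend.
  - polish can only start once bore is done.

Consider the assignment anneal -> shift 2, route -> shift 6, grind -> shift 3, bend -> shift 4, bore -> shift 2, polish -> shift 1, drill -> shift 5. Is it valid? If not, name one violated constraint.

route must be completed before polish — violated.
drill and bend both need the grinder — holds.
grind can only start once bore is done — holds.
route must be completed before bore — violated.
drill and polish both need the router — holds.
The shop runs at most 2 operations per shift — holds.
bore must be completed before bend — holds.
polish can only start once bore is done — violated.

No. route must be completed before polish is not satisfied.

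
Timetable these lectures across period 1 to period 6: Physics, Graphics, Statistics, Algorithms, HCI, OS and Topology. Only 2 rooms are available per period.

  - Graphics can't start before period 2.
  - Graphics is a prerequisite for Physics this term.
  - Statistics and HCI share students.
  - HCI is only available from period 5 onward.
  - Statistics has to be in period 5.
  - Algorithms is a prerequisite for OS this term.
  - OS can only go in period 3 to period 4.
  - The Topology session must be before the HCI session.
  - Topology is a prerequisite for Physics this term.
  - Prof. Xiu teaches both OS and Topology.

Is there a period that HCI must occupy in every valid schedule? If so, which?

HCI's window is period 5–period 6.
Statistics is fixed at period 5, and HCI can't share a period with Statistics.
So HCI must be period 6.

period 6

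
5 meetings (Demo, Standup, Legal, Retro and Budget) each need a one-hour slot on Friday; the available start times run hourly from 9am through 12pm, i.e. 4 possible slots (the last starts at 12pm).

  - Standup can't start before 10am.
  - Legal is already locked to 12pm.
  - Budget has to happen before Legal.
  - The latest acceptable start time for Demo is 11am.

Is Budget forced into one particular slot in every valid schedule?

Budget can be 9am (e.g. Standup -> 10am; Retro -> 9am; Legal -> 12pm; Demo -> 9am; Budget -> 9am) or 10am (e.g. Retro=9am; Standup=10am; Demo=9am; Budget=10am; Legal=12pm).

No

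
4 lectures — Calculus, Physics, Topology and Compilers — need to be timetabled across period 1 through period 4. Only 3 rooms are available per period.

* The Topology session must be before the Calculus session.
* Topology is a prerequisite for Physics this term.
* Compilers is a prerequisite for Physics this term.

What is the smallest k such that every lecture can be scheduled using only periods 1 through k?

The precedence chain requires at least 2 distinct periods.
With at most 3 per period and 4 lectures, at least 2 periods are needed.
2 works (last occupied period: period 2): for example Calculus in period 2, Physics in period 2, Compilers in period 1, Topology in period 1.

2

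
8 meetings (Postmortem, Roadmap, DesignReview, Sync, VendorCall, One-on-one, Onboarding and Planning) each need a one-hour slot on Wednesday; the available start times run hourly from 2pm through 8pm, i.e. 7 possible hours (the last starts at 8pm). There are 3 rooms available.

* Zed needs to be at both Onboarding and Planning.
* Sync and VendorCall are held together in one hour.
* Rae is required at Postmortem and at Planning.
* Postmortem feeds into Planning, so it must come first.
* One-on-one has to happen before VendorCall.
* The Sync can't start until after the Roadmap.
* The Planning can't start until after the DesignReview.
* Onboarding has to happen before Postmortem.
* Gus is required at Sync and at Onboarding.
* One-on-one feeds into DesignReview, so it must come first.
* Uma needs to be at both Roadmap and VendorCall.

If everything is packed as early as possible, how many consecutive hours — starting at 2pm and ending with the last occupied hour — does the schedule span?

3

The precedence chain requires at least 3 distinct hours.
With at most 3 per hour and 8 meetings, at least 3 hours are needed.
3 works (last occupied hour: 4pm): for example VendorCall -> 4pm, Roadmap -> 2pm, One-on-one -> 2pm, Onboarding -> 2pm, DesignReview -> 3pm, Sync -> 4pm, Postmortem -> 3pm, Planning -> 4pm.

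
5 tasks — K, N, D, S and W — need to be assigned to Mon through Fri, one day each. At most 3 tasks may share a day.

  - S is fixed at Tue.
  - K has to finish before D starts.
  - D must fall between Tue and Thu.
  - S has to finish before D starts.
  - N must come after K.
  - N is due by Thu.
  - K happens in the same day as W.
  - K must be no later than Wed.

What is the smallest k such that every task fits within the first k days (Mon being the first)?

3 days

The precedence chain requires at least 2 distinct days.
With at most 3 per day and 5 tasks, at least 2 days are needed.
Propagating the time windows through the other constraints, D can't land before Wed — that is day 3 counting from Mon — so the schedule must run through at least 3 days.
3 works (last occupied day: Wed): for example N=Tue, D=Wed, K=Mon, S=Tue, W=Mon.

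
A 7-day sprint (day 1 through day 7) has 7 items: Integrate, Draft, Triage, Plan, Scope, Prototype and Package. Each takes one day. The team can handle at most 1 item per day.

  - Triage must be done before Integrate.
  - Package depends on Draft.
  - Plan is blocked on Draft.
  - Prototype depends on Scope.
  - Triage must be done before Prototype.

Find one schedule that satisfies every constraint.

Triage in day 2; Integrate in day 5; Package in day 7; Scope in day 3; Plan in day 6; Prototype in day 4; Draft in day 1

Checking: Draft(day 1) before Plan(day 6); Draft(day 1) before Package(day 7); Scope(day 3) before Prototype(day 4); Triage(day 2) before Prototype(day 4); Triage(day 2) before Integrate(day 5); max 1 per day (cap 1).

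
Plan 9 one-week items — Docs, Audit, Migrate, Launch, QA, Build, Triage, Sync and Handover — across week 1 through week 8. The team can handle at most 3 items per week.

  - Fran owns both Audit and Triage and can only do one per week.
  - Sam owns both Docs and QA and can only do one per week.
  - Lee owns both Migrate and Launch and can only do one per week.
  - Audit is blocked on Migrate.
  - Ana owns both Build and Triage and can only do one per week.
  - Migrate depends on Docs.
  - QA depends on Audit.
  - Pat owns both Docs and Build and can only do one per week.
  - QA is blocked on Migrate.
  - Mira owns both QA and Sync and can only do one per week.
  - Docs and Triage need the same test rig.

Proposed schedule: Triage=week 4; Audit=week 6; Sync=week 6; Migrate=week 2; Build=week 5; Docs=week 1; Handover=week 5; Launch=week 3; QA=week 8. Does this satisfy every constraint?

Yes, all constraints hold

Lee owns both Migrate and Launch and can only do one per week — holds.
QA depends on Audit — holds.
Mira owns both QA and Sync and can only do one per week — holds.
Ana owns both Build and Triage and can only do one per week — holds.
Fran owns both Audit and Triage and can only do one per week — holds.
Migrate depends on Docs — holds.
QA is blocked on Migrate — holds.
Docs and Triage need the same test rig — holds.
Sam owns both Docs and QA and can only do one per week — holds.
Pat owns both Docs and Build and can only do one per week — holds.
The team can handle at most 3 items per week — holds.
Audit is blocked on Migrate — holds.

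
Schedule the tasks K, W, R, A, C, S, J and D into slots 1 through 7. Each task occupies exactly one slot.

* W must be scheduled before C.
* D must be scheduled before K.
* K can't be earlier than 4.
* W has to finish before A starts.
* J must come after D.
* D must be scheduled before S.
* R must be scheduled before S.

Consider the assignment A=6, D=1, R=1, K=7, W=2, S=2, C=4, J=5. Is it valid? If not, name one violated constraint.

Yes

J must come after D — holds.
K can't be earlier than 4 — holds.
D must be scheduled before K — holds.
W has to finish before A starts — holds.
W must be scheduled before C — holds.
R must be scheduled before S — holds.
D must be scheduled before S — holds.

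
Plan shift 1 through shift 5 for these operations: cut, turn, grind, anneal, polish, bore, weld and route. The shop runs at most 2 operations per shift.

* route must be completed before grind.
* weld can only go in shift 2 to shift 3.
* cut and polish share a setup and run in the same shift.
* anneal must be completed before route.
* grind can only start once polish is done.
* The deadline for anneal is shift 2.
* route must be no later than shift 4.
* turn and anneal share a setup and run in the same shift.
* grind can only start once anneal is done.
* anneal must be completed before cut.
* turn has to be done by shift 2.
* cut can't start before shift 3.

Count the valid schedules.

19

Splitting on cut: it can be shift 3 (7), shift 4 (12). Listing each branch's schedules as (turn, grind, anneal, polish, bore, weld, route) by shift number:
cut=shift 3: (1,4,1,3,4,2,2) (1,4,1,3,5,2,2) (1,5,1,3,2,2,4) (1,5,1,3,4,2,2) (1,5,1,3,4,2,4) (1,5,1,3,5,2,2) (1,5,1,3,5,2,4) — 7.
cut=shift 4: (1,5,1,4,2,2,3) (1,5,1,4,2,3,2) (1,5,1,4,2,3,3) (1,5,1,4,3,2,2) (1,5,1,4,3,2,3) (1,5,1,4,3,3,2) (1,5,1,4,5,2,2) (1,5,1,4,5,2,3) (1,5,1,4,5,3,2) (1,5,1,4,5,3,3) (2,5,2,4,1,3,3) (2,5,2,4,5,3,3) — 12.
Summing: 7 + 12 = 19.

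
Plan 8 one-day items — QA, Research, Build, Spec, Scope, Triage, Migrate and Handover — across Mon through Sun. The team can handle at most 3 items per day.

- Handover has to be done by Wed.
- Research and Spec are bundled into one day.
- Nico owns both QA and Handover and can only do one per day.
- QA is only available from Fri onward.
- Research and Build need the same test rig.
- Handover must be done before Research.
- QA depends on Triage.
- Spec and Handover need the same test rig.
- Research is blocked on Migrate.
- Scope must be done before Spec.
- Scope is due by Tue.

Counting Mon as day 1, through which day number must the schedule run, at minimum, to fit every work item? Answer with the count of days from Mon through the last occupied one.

The precedence chain requires at least 2 distinct days.
With at most 3 per day and 8 work items, at least 3 days are needed.
QA can't be placed before Fri — that is day 5 counting from Mon — so the schedule must run through at least 5 days.
5 works (last occupied day: Fri): for example Build in Wed, Handover in Mon, QA in Fri, Spec in Tue, Migrate in Mon, Research in Tue, Triage in Tue, Scope in Mon.

5 days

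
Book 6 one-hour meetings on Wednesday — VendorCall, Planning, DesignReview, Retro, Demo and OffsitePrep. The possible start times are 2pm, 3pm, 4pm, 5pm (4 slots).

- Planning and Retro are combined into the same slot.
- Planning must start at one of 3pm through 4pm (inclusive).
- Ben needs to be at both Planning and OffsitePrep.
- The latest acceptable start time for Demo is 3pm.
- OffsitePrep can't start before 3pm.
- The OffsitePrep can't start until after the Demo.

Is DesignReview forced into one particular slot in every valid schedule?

DesignReview can be 2pm (e.g. OffsitePrep -> 4pm, VendorCall -> 2pm, Retro -> 3pm, Demo -> 2pm, Planning -> 3pm, DesignReview -> 2pm) or 3pm (e.g. VendorCall=2pm; OffsitePrep=4pm; Retro=3pm; Planning=3pm; Demo=2pm; DesignReview=3pm).

No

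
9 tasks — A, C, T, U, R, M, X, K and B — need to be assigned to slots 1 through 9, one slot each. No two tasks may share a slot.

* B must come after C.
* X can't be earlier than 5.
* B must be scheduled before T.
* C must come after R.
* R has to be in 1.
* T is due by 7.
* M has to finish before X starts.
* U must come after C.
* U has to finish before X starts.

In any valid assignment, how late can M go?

8

Downstream work caps M at 8.
M at 8 is achievable: K in 7, X in 9, M in 8, T in 4, U in 5, B in 3, C in 2, R in 1, A in 6.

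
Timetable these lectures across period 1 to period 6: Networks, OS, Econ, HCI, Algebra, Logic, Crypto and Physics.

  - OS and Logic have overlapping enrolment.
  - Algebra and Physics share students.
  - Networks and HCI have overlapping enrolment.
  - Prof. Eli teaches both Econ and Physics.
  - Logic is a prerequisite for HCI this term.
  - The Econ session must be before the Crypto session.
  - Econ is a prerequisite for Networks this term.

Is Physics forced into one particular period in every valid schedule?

No

Physics can be period 1 (e.g. Econ in period 2, OS in period 2, Networks in period 3, Crypto in period 3, Algebra in period 2, Physics in period 1, HCI in period 2, Logic in period 1) or period 2 (e.g. Logic=period 1; Physics=period 2; Networks=period 2; Algebra=period 1; OS=period 2; HCI=period 3; Econ=period 1; Crypto=period 2).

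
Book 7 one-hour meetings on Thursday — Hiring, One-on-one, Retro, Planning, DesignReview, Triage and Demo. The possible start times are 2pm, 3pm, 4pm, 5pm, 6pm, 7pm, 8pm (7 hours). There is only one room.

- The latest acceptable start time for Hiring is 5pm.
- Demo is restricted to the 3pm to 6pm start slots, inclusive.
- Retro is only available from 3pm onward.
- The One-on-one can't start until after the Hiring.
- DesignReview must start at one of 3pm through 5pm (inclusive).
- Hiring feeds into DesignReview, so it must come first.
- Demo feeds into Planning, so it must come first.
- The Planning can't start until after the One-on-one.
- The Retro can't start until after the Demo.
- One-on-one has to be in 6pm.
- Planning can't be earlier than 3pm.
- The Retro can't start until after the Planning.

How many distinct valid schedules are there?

9

Splitting on Hiring: it can be 2pm (6), 3pm (2), 4pm (1). Listing each branch's schedules as (One-on-one, Retro, Planning, DesignReview, Triage, Demo):
Hiring=2pm: (6pm,8pm,7pm,3pm,4pm,5pm) (6pm,8pm,7pm,3pm,5pm,4pm) (6pm,8pm,7pm,4pm,3pm,5pm) (6pm,8pm,7pm,4pm,5pm,3pm) (6pm,8pm,7pm,5pm,3pm,4pm) (6pm,8pm,7pm,5pm,4pm,3pm) — 6.
Hiring=3pm: (6pm,8pm,7pm,4pm,2pm,5pm) (6pm,8pm,7pm,5pm,2pm,4pm) — 2.
Hiring=4pm: (6pm,8pm,7pm,5pm,2pm,3pm) — 1.
Summing: 6 + 2 + 1 = 9.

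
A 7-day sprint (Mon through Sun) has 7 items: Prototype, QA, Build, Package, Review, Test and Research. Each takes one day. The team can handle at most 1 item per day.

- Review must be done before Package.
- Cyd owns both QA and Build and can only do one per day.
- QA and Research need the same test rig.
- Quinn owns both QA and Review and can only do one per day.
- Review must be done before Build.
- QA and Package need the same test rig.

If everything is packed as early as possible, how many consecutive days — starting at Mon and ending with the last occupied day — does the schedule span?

7 days

The precedence chain requires at least 2 distinct days.
With at most 1 per day and 7 tasks, at least 7 days are needed.
7 works (last occupied day: Sun): for example QA in Fri; Test in Sat; Build in Tue; Package in Wed; Review in Mon; Research in Sun; Prototype in Thu.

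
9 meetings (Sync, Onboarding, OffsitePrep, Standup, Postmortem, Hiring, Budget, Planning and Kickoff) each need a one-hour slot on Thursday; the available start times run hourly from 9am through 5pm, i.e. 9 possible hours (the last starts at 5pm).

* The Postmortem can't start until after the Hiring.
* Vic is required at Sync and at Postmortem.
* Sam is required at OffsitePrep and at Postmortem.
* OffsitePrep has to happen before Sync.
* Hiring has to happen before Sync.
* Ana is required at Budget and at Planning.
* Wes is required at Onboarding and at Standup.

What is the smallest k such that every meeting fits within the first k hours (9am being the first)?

The precedence chain requires at least 2 distinct hours.
Could 2 hours be enough, i.e. nothing placed later than 10am? No: Sync must come after Hiring (at 9am or later) → {10am}; Hiring must come before Sync (at 10am or earlier) → {9am}; Postmortem must come after Hiring (at 9am or later) → {10am}; Postmortem can't share with Sync (10am) → nothing is left.
So 2 hours is not enough.
3 works (last occupied hour: 11am): for example Sync in 10am, OffsitePrep in 9am, Planning in 10am, Onboarding in 9am, Budget in 9am, Hiring in 9am, Kickoff in 9am, Standup in 10am, Postmortem in 11am.

3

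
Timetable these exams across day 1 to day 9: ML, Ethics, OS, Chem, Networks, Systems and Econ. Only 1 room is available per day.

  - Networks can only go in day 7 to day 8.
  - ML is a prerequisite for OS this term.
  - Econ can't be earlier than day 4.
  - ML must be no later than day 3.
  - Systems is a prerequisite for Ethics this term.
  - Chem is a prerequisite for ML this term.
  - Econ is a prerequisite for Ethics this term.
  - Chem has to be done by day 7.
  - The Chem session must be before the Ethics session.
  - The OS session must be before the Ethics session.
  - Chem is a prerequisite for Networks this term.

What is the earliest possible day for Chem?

Chem's own window allows nothing later than day 7; downstream work caps Chem at day 2.
Chem at day 1 is achievable: Ethics in day 6; Networks in day 7; ML in day 2; Systems in day 5; Chem in day 1; Econ in day 4; OS in day 3.

day 1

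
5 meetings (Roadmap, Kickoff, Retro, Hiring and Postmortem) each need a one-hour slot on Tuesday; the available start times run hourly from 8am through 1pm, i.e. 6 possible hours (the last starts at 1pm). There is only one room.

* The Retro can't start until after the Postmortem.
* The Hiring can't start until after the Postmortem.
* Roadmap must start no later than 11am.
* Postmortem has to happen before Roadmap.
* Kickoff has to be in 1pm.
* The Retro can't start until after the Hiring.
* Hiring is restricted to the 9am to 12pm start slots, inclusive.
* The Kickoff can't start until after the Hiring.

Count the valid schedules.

Splitting on Roadmap: it can be 9am (3), 10am (4), 11am (4). Listing each branch's schedules as (Kickoff, Retro, Hiring, Postmortem):
Roadmap=9am: (1pm,11am,10am,8am) (1pm,12pm,10am,8am) (1pm,12pm,11am,8am) — 3.
Roadmap=10am: (1pm,11am,9am,8am) (1pm,12pm,9am,8am) (1pm,12pm,11am,8am) (1pm,12pm,11am,9am) — 4.
Roadmap=11am: (1pm,10am,9am,8am) (1pm,12pm,9am,8am) (1pm,12pm,10am,8am) (1pm,12pm,10am,9am) — 4.
Summing: 3 + 4 + 4 = 11.

11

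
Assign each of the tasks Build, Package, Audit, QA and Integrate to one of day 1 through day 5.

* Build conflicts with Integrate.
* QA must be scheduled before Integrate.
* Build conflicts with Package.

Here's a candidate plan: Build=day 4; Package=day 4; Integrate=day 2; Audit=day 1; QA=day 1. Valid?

Build conflicts with Package — violated.
Build conflicts with Integrate — holds.
QA must be scheduled before Integrate — holds.

Invalid. Build conflicts with Package.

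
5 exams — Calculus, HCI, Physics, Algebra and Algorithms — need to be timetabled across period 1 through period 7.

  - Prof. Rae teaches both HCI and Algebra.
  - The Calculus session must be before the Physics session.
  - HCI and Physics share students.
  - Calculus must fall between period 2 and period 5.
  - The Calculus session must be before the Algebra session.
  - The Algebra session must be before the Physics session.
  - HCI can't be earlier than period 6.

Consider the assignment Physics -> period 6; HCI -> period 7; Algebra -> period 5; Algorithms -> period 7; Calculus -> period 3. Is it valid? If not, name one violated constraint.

Valid

HCI and Physics share students — holds.
The Calculus session must be before the Physics session — holds.
Calculus must fall between period 2 and period 5 — holds.
The Algebra session must be before the Physics session — holds.
Prof. Rae teaches both HCI and Algebra — holds.
The Calculus session must be before the Algebra session — holds.
HCI can't be earlier than period 6 — holds.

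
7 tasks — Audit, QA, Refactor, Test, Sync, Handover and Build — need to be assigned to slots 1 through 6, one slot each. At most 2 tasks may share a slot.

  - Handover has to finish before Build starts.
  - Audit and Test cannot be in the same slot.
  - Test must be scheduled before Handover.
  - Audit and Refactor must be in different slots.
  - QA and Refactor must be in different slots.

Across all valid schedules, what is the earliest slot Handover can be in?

2

Precedence pushes Handover to at least 2; downstream work caps Handover at 5.
Handover at 2 is achievable: Test in 1, Refactor in 3, Audit in 2, Sync in 4, Handover in 2, Build in 3, QA in 1.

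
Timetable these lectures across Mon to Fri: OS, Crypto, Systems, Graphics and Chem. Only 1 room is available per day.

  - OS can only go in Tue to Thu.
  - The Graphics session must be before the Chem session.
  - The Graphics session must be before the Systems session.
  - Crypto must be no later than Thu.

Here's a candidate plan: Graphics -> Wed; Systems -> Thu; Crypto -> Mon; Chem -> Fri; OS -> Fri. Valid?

Crypto must be no later than Thu — holds.
OS can only go in Tue to Thu — violated.
The Graphics session must be before the Chem session — holds.
Only 1 room is available per day — violated.
The Graphics session must be before the Systems session — holds.

No — it violates: OS can only go in Tue to Thu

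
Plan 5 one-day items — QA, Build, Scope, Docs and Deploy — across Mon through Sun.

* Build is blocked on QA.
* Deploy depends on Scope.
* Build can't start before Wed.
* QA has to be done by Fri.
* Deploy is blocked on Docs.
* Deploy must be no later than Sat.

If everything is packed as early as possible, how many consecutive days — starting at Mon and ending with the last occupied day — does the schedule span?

3 days

The precedence chain requires at least 2 distinct days.
Build can't be placed before Wed — that is day 3 counting from Mon — so the schedule must run through at least 3 days.
3 works (last occupied day: Wed): for example Build -> Wed, Scope -> Mon, Docs -> Mon, Deploy -> Tue, QA -> Mon.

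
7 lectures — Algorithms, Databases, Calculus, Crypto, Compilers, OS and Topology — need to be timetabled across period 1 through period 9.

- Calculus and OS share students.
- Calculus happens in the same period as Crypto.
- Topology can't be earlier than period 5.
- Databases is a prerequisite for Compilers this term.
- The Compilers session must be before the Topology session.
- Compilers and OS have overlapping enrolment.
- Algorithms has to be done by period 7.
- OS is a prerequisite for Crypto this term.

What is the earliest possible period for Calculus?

period 2

Calculus must be in the same period as Crypto, which can't be before period 2, so Calculus is at least period 2.
Calculus at period 2 is achievable: Topology -> period 5, Calculus -> period 2, Compilers -> period 2, OS -> period 1, Databases -> period 1, Crypto -> period 2, Algorithms -> period 1.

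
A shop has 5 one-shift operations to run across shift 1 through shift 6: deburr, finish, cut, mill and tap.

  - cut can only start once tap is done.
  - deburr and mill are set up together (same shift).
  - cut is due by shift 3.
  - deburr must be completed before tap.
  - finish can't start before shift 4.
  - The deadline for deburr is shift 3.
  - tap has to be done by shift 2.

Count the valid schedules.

Enumerating: tap -> shift 2; mill -> shift 1; cut -> shift 3; deburr -> shift 1; finish -> shift 4 | cut in shift 3, mill in shift 1, tap in shift 2, deburr in shift 1, finish in shift 5 | cut -> shift 3, deburr -> shift 1, finish -> shift 6, mill -> shift 1, tap -> shift 2.

3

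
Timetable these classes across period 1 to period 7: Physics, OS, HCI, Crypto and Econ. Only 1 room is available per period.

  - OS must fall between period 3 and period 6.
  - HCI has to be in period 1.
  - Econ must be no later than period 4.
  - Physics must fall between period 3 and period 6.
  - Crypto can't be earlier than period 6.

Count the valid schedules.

Splitting on Physics: it can be period 3 (8), period 4 (8), period 5 (11), period 6 (7). Listing each branch's schedules as (OS, HCI, Crypto, Econ) by period number:
Physics=period 3: (4,1,6,2) (4,1,7,2) (5,1,6,2) (5,1,6,4) (5,1,7,2) (5,1,7,4) (6,1,7,2) (6,1,7,4) — 8.
Physics=period 4: (3,1,6,2) (3,1,7,2) (5,1,6,2) (5,1,6,3) (5,1,7,2) (5,1,7,3) (6,1,7,2) (6,1,7,3) — 8.
Physics=period 5: (3,1,6,2) (3,1,6,4) (3,1,7,2) (3,1,7,4) (4,1,6,2) (4,1,6,3) (4,1,7,2) (4,1,7,3) (6,1,7,2) (6,1,7,3) (6,1,7,4) — 11.
Physics=period 6: (3,1,7,2) (3,1,7,4) (4,1,7,2) (4,1,7,3) (5,1,7,2) (5,1,7,3) (5,1,7,4) — 7.
Summing: 8 + 8 + 11 + 7 = 34.

34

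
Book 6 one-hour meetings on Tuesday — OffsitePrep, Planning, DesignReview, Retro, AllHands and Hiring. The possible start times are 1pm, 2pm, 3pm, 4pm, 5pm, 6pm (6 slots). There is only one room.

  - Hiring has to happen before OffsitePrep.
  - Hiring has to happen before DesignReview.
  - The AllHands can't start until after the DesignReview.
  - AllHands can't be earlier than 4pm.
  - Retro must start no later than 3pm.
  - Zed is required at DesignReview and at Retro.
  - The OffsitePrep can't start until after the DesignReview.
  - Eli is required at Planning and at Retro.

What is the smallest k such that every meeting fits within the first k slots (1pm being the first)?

6 slots

The precedence chain requires at least 3 distinct slots.
With at most 1 per slot and 6 meetings, at least 6 slots are needed.
AllHands can't be placed before 4pm — that is slot 4 counting from 1pm — so the schedule must run through at least 4 slots.
6 works (last occupied slot: 6pm): for example DesignReview -> 3pm, OffsitePrep -> 5pm, AllHands -> 4pm, Planning -> 6pm, Retro -> 1pm, Hiring -> 2pm.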